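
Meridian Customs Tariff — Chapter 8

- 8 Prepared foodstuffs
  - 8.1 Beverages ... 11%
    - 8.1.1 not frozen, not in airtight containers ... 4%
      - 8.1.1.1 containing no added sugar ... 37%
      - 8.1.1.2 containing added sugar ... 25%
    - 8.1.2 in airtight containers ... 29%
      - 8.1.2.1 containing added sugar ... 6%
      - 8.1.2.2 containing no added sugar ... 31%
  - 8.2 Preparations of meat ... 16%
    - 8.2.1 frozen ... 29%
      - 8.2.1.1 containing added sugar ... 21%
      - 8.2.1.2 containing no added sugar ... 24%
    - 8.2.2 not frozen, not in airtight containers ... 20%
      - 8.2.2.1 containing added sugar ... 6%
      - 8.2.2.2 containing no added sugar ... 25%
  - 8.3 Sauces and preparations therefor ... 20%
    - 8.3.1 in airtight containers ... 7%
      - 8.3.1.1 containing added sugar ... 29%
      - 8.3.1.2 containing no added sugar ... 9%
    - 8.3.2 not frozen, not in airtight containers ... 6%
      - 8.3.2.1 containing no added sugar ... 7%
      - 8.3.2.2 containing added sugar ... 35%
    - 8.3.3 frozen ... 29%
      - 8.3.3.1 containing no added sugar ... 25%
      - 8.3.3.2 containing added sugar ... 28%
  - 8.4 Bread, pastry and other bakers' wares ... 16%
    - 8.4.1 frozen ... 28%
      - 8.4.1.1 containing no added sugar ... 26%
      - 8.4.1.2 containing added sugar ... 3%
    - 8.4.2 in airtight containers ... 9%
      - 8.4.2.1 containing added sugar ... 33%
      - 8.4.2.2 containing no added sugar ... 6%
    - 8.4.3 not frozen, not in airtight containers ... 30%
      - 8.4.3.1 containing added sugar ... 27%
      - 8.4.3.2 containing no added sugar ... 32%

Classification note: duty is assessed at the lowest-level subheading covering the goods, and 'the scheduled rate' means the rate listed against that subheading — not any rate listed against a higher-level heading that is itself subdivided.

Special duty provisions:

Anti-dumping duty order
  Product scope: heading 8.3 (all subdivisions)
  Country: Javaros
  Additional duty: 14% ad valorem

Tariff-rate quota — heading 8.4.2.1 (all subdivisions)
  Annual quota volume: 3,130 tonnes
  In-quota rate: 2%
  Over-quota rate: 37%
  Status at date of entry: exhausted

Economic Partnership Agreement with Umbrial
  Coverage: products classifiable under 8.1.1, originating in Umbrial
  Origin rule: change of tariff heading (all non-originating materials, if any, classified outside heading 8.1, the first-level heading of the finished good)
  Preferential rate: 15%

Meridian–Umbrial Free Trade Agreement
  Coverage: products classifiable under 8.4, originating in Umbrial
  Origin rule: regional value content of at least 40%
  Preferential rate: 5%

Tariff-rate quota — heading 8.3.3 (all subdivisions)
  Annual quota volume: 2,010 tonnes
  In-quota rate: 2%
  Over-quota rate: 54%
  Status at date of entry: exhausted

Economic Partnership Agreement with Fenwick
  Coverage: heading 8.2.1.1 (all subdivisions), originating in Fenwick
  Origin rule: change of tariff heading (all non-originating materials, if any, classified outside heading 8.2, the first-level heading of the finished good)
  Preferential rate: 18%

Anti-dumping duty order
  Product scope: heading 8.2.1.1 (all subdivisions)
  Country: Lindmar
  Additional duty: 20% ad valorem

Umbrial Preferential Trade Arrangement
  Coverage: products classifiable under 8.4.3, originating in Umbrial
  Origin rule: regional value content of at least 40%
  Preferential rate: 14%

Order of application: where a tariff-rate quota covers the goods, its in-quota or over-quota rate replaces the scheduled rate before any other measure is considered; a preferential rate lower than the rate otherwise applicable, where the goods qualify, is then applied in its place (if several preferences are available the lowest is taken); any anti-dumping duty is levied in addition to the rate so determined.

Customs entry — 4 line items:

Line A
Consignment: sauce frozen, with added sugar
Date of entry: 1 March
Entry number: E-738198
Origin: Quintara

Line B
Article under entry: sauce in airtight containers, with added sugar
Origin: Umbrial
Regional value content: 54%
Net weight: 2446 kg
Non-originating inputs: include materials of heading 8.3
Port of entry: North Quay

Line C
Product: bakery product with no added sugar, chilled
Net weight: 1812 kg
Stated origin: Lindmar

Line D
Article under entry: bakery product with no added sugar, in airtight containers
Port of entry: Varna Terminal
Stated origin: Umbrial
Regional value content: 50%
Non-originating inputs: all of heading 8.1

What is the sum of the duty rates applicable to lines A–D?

Line A: sauce → 8.3; frozen → 8.3.3; with added sugar → 8.3.3.2. Scheduled 28%. quota on 8.3.3 exhausted → over-quota 54%. → 54%.
Line B: sauce → 8.3; in airtight containers → 8.3.1; with added sugar → 8.3.1.1. Scheduled 29%. Umbrial agreement on 8.1.1: 8.3.1.1 not covered; Umbrial agreement on 8.4: 8.3.1.1 not covered; Umbrial agreement on 8.4.3: 8.3.1.1 not covered. → 29%.
Line C: bakery product → 8.4; chilled → 8.4.3; with no added sugar → 8.4.3.2. Scheduled 32%. No special measure applies. → 32%.
Line D: bakery product → 8.4; in airtight containers → 8.4.2; with no added sugar → 8.4.2.2. Scheduled 6%. Umbrial agreement on 8.1.1: 8.4.2.2 not covered; Umbrial agreement on 8.4: RVC ≥ 40% → 5% available; Umbrial agreement on 8.4.3: 8.4.2.2 not covered; preferential 5%. → 5%.
Sum: 54% + 29% + 32% + 5% = 120%.

120%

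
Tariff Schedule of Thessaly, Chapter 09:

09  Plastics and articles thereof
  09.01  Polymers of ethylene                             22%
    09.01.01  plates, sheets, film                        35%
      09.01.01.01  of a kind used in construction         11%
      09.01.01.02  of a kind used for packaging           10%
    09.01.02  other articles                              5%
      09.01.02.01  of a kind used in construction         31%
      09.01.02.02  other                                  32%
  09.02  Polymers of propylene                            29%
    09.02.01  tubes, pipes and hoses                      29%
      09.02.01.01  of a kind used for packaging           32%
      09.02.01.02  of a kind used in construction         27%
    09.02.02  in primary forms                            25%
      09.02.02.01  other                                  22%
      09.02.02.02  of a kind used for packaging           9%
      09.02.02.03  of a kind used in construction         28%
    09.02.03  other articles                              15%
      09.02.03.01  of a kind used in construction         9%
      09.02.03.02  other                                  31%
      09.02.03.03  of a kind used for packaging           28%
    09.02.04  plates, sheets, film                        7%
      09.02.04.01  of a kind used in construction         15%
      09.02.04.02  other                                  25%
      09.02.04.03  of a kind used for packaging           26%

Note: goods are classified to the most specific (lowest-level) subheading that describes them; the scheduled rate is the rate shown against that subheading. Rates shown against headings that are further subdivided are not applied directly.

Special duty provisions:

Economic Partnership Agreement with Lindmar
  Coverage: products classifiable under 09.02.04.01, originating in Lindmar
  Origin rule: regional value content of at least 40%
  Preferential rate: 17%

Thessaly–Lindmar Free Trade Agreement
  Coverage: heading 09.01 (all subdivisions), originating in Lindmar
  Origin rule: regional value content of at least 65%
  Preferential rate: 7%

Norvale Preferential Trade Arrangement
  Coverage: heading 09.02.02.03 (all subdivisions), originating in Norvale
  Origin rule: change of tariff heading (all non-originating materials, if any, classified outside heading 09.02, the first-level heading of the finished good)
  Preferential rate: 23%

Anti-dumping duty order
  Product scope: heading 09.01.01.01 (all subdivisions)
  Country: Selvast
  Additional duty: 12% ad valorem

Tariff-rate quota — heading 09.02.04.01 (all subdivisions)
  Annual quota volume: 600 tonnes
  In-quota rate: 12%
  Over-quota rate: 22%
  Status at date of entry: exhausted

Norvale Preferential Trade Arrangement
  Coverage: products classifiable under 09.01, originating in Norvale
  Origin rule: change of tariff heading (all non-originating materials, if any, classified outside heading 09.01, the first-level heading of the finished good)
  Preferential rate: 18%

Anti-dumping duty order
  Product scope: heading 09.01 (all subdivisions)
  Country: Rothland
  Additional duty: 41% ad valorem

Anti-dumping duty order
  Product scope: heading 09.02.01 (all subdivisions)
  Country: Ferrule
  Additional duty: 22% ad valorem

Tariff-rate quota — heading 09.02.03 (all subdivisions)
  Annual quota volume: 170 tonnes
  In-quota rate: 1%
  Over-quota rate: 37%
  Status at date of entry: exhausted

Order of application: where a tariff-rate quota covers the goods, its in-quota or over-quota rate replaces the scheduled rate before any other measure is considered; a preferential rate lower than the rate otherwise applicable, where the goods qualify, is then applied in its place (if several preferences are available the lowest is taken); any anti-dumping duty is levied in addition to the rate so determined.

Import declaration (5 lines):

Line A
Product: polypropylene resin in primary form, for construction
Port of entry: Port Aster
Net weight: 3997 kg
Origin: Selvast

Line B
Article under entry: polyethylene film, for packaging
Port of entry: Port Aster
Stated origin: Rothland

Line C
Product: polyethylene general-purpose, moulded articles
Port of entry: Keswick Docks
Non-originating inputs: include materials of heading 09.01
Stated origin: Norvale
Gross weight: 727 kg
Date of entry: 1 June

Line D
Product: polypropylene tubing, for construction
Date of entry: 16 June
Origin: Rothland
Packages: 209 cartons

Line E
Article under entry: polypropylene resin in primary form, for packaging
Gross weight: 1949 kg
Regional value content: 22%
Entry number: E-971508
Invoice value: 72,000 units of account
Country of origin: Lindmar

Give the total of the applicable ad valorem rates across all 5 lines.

Line A: polypropylene → 09.02; resin in primary form → 09.02.02; for construction → 09.02.02.03. Scheduled 28%. No special measure applies. → 28%.
Line B: polyethylene → 09.01; film → 09.01.01; for packaging → 09.01.01.02. Scheduled 10%. anti-dumping (Rothland, 09.01): +41%; total 10% + 41% = 51%. → 51%.
Line C: polyethylene → 09.01; moulded articles → 09.01.02; general-purpose → 09.01.02.02. Scheduled 32%. Norvale agreement on 09.02.02.03: 09.01.02.02 not covered; Norvale agreement on 09.01: CTH not met. → 32%.
Line D: polypropylene → 09.02; tubing → 09.02.01; for construction → 09.02.01.02. Scheduled 27%. No special measure applies. → 27%.
Line E: polypropylene → 09.02; resin in primary form → 09.02.02; for packaging → 09.02.02.02. Scheduled 9%. Lindmar agreement on 09.02.04.01: 09.02.02.02 not covered; Lindmar agreement on 09.01: 09.02.02.02 not covered. → 9%.
Sum: 28% + 51% + 32% + 27% + 9% = 147%.

147%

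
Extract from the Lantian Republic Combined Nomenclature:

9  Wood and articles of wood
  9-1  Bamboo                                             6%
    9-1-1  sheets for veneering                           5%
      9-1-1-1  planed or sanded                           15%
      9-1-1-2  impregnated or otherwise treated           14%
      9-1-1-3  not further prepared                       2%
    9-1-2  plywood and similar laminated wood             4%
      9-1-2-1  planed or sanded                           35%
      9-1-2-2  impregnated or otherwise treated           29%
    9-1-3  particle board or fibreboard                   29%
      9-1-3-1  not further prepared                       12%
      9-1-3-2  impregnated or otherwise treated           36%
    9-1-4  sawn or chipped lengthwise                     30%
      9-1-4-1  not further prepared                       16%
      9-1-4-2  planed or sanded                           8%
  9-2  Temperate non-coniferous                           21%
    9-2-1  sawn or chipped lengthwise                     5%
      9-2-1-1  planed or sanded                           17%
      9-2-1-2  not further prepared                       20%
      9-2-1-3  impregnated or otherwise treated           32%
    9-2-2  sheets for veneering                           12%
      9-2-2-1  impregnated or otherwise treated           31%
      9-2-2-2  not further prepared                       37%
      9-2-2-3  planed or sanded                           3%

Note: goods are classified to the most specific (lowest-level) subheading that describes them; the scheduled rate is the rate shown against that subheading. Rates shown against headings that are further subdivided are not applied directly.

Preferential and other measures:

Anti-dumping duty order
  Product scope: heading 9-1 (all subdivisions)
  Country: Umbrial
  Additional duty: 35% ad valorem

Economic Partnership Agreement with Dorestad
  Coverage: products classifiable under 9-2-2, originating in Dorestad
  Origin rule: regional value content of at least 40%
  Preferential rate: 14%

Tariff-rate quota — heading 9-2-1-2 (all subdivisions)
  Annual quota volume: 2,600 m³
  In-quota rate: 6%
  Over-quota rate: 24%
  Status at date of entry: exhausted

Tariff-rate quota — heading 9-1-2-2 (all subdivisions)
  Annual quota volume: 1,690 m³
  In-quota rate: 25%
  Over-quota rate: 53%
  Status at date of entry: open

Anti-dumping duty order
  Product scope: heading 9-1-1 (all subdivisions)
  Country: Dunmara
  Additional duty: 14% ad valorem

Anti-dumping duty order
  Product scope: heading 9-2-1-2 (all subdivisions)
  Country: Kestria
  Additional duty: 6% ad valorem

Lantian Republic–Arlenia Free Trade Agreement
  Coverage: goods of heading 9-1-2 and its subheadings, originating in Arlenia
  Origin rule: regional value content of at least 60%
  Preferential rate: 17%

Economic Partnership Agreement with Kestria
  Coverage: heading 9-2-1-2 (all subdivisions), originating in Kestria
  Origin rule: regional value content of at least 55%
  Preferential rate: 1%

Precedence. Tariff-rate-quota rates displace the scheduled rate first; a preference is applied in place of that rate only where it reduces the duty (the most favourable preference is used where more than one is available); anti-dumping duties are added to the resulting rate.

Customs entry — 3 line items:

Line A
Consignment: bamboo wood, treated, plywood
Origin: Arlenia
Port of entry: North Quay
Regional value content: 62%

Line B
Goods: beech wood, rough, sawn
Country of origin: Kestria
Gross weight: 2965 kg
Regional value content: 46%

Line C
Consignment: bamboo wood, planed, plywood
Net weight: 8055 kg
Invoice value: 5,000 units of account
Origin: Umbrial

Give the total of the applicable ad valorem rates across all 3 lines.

117%

Line A: bamboo → 9-1; plywood → 9-1-2; treated → 9-1-2-2. Scheduled 29%. quota on 9-1-2-2 open → in-quota 25%; Arlenia agreement on 9-1-2: RVC ≥ 60% → 17% available; preferential 17%. → 17%.
Line B: beech → 9-2; sawn → 9-2-1; rough → 9-2-1-2. Scheduled 20%. quota on 9-2-1-2 exhausted → over-quota 24%; Kestria agreement on 9-2-1-2: RVC < 55%; anti-dumping (Kestria, 9-2-1-2): +6%; total 24% + 6% = 30%. → 30%.
Line C: bamboo → 9-1; plywood → 9-1-2; planed → 9-1-2-1. Scheduled 35%. anti-dumping (Umbrial, 9-1): +35%; total 35% + 35% = 70%. → 70%.
Sum: 17% + 30% + 70% = 117%.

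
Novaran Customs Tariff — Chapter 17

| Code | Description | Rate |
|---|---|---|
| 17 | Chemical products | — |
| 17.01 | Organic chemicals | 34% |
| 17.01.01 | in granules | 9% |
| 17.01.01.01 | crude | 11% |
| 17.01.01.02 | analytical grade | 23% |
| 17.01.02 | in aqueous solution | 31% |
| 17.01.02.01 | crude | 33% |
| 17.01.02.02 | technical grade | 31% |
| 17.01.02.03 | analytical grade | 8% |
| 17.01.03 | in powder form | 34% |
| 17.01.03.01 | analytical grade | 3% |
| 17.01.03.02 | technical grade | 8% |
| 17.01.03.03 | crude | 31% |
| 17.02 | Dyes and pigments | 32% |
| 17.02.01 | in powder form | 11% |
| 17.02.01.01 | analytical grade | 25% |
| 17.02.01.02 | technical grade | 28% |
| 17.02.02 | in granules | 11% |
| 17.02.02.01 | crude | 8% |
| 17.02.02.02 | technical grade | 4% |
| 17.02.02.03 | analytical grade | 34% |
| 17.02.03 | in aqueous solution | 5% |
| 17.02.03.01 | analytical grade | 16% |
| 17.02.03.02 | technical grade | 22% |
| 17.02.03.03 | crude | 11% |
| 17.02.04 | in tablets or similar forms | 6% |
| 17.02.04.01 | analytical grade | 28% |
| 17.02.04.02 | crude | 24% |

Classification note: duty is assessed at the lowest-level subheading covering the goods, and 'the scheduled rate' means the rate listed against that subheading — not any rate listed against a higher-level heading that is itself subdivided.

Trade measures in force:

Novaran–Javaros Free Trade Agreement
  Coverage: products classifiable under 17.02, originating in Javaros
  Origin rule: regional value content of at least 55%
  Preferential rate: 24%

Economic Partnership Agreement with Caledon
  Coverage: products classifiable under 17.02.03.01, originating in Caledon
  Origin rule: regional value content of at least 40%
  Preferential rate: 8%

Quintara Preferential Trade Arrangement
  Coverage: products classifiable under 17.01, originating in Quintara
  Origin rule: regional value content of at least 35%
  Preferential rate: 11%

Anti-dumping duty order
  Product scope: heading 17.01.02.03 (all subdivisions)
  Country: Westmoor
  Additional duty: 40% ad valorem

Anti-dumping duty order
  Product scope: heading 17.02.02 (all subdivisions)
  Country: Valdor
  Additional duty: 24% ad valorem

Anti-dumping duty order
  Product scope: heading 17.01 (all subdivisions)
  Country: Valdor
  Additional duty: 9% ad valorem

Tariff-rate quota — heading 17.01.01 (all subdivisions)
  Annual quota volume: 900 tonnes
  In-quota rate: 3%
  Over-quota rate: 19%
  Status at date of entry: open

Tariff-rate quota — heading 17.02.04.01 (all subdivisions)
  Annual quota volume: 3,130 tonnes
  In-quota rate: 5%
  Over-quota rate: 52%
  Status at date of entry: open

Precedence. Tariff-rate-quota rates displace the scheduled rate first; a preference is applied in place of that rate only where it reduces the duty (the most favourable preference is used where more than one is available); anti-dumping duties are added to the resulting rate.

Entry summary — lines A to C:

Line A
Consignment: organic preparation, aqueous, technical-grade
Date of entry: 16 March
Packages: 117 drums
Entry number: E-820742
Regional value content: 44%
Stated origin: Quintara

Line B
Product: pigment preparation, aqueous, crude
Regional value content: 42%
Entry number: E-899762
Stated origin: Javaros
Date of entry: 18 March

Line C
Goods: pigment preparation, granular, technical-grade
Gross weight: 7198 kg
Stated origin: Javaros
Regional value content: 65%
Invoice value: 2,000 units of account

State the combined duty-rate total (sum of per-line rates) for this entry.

26%

Line A: organic → 17.01; aqueous → 17.01.02; technical-grade → 17.01.02.02. Scheduled 31%. Quintara agreement on 17.01: RVC ≥ 35% → 11% available; preferential 11%. → 11%.
Line B: pigment → 17.02; aqueous → 17.02.03; crude → 17.02.03.03. Scheduled 11%. Javaros agreement on 17.02: RVC < 55%. → 11%.
Line C: pigment → 17.02; granular → 17.02.02; technical-grade → 17.02.02.02. Scheduled 4%. Javaros agreement on 17.02: RVC ≥ 55% → 24% available; preference 24% not lower than 4% → no reduction. → 4%.
Sum: 11% + 11% + 4% = 26%.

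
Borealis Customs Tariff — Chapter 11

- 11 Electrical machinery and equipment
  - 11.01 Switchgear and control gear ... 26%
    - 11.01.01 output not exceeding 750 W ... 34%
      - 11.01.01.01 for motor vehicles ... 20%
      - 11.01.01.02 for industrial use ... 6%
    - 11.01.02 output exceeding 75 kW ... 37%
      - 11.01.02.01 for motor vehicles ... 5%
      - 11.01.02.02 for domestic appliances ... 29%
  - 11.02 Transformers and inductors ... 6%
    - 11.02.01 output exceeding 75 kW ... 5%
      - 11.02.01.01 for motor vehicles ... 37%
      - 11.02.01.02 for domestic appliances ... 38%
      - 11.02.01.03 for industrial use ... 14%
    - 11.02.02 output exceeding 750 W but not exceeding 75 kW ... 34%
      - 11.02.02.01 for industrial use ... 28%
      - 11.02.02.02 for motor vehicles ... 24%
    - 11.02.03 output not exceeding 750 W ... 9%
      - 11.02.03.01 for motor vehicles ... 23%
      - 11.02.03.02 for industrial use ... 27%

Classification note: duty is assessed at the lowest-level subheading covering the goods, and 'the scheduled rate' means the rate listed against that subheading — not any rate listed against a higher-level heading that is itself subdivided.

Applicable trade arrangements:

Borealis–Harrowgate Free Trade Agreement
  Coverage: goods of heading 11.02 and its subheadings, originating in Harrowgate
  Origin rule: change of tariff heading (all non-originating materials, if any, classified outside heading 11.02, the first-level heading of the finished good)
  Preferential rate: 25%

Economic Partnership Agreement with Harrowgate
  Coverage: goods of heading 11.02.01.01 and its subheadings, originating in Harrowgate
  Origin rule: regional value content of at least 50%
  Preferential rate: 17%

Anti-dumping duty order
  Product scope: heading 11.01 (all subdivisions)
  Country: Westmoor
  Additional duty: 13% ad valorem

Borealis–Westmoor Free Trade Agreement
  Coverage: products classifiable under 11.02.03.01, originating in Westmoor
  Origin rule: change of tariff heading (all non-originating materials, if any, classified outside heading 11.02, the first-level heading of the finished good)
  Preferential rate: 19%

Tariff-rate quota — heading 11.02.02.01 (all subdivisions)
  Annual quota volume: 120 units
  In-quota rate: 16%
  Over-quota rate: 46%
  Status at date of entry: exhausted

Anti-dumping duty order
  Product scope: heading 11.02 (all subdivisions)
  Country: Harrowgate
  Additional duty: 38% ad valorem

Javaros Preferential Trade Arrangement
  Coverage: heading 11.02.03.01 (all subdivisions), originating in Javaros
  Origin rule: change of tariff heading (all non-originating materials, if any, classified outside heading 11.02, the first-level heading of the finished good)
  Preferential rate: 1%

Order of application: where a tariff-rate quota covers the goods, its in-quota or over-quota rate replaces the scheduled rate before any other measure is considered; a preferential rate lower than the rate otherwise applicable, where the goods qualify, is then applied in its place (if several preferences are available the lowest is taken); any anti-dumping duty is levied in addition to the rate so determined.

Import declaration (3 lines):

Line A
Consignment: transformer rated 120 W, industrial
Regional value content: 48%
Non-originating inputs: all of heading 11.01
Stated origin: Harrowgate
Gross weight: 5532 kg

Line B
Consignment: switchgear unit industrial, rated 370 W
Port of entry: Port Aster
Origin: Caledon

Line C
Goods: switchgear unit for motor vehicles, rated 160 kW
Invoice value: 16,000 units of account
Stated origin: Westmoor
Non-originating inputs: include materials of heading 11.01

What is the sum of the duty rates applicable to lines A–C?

Line A: transformer → 11.02; rated 120 W → 11.02.03; industrial → 11.02.03.02. Scheduled 27%. Harrowgate agreement on 11.02: CTH met → 25% available; Harrowgate agreement on 11.02.01.01: 11.02.03.02 not covered; preferential 25%; anti-dumping (Harrowgate, 11.02): +38%; total 25% + 38% = 63%. → 63%.
Line B: switchgear unit → 11.01; rated 370 W → 11.01.01; industrial → 11.01.01.02. Scheduled 6%. No special measure applies. → 6%.
Line C: switchgear unit → 11.01; rated 160 kW → 11.01.02; for motor vehicles → 11.01.02.01. Scheduled 5%. Westmoor agreement on 11.02.03.01: 11.01.02.01 not covered; anti-dumping (Westmoor, 11.01): +13%; total 5% + 13% = 18%. → 18%.
Sum: 63% + 6% + 18% = 87%.

87%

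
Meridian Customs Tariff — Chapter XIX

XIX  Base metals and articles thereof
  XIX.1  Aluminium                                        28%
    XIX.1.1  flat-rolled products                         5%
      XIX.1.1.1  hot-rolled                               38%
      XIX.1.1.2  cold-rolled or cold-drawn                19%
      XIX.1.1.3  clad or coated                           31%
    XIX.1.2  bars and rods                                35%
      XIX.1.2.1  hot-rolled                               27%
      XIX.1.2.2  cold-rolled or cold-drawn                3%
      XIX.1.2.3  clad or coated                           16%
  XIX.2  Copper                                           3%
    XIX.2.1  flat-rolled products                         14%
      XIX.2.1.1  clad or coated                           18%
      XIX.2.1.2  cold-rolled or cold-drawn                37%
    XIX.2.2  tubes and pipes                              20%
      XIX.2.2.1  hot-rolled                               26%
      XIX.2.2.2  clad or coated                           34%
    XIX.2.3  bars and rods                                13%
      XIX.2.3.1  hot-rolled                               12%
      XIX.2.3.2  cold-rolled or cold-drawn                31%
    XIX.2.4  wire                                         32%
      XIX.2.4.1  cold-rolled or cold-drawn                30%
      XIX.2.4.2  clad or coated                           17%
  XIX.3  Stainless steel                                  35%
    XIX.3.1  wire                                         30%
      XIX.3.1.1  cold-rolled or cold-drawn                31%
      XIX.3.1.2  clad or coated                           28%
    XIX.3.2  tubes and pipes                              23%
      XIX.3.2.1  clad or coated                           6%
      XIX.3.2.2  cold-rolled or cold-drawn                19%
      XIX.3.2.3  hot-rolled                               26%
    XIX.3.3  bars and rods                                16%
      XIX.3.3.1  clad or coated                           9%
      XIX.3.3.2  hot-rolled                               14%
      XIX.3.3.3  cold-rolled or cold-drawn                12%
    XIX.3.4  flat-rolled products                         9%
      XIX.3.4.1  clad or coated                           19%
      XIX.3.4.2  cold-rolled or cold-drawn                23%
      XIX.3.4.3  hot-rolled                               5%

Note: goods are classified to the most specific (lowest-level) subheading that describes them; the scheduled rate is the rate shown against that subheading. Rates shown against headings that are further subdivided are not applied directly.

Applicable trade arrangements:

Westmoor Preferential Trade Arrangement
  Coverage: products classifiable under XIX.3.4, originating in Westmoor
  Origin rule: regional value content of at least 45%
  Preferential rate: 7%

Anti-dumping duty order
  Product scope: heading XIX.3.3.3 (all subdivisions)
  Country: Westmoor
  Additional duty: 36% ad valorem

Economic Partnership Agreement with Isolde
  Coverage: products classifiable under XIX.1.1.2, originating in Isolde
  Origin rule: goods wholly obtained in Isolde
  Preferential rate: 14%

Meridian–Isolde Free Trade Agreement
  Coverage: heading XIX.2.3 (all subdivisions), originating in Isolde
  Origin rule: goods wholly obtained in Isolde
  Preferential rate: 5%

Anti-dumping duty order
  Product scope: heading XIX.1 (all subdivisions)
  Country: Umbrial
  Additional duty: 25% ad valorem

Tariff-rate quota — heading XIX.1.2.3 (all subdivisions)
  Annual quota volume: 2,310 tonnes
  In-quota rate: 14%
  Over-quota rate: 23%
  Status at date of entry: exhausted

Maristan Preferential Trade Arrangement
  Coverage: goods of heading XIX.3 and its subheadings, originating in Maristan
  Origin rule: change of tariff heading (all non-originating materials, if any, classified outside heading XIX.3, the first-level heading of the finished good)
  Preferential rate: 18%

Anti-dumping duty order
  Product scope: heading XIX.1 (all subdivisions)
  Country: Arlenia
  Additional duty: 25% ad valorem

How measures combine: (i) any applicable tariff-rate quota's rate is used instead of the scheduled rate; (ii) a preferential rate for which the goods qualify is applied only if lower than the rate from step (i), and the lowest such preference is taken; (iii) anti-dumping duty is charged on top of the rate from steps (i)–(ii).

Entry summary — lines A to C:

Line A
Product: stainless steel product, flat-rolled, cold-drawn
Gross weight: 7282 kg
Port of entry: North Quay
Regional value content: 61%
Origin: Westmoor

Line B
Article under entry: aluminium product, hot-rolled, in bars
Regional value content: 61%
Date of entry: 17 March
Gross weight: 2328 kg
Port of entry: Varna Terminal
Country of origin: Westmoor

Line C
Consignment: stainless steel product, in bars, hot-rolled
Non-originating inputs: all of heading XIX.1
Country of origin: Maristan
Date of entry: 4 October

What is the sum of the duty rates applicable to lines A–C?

48%

Line A: stainless steel → XIX.3; flat-rolled → XIX.3.4; cold-drawn → XIX.3.4.2. Scheduled 23%. Westmoor agreement on XIX.3.4: RVC ≥ 45% → 7% available; preferential 7%. → 7%.
Line B: aluminium → XIX.1; in bars → XIX.1.2; hot-rolled → XIX.1.2.1. Scheduled 27%. Westmoor agreement on XIX.3.4: XIX.1.2.1 not covered. → 27%.
Line C: stainless steel → XIX.3; in bars → XIX.3.3; hot-rolled → XIX.3.3.2. Scheduled 14%. Maristan agreement on XIX.3: CTH met → 18% available; preference 18% not lower than 14% → no reduction. → 14%.
Sum: 7% + 27% + 14% = 48%.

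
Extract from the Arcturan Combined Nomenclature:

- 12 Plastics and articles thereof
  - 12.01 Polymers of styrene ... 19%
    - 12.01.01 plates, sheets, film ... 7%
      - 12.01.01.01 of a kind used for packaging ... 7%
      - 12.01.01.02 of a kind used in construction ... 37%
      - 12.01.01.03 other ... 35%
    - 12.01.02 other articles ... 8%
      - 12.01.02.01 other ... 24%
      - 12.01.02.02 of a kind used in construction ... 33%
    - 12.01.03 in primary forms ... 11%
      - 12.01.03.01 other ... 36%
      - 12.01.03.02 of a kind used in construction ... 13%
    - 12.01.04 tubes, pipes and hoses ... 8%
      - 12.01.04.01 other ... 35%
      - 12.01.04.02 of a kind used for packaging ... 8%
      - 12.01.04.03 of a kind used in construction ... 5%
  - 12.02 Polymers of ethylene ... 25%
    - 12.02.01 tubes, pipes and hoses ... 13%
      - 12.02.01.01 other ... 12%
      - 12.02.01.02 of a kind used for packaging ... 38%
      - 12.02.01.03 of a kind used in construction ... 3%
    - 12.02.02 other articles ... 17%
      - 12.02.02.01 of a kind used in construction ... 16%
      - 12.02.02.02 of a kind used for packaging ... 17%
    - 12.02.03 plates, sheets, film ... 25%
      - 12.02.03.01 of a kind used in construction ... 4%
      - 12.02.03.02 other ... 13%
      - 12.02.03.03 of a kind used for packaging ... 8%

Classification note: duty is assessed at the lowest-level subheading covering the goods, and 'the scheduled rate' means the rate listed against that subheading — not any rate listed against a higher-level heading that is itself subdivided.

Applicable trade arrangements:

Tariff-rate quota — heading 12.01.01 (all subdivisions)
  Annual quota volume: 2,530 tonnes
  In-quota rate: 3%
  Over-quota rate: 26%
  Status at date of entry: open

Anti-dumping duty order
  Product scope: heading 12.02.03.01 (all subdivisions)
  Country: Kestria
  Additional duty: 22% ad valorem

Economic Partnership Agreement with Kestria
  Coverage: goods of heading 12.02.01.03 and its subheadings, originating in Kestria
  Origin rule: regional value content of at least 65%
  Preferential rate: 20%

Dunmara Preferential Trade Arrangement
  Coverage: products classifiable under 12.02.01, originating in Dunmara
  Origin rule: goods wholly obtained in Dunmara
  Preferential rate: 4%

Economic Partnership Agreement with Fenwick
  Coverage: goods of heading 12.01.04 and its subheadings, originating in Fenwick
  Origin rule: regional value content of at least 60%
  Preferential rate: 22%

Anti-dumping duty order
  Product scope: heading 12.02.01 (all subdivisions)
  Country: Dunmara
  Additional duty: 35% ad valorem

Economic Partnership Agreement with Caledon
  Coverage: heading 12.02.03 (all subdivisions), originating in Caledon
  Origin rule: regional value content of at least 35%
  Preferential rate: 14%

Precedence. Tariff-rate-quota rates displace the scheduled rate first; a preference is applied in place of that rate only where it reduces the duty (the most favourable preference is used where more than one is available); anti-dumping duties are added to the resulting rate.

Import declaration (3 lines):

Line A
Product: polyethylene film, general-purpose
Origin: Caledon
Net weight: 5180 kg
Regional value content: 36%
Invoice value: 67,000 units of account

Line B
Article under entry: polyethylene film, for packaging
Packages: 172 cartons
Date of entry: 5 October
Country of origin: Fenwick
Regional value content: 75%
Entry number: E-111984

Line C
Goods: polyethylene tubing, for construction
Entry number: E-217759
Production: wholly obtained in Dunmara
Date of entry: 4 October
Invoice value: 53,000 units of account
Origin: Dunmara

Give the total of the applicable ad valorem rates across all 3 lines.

Line A: polyethylene → 12.02; film → 12.02.03; general-purpose → 12.02.03.02. Scheduled 13%. Caledon agreement on 12.02.03: RVC ≥ 35% → 14% available; preference 14% not lower than 13% → no reduction. → 13%.
Line B: polyethylene → 12.02; film → 12.02.03; for packaging → 12.02.03.03. Scheduled 8%. Fenwick agreement on 12.01.04: 12.02.03.03 not covered. → 8%.
Line C: polyethylene → 12.02; tubing → 12.02.01; for construction → 12.02.01.03. Scheduled 3%. Dunmara agreement on 12.02.01: wholly obtained → 4% available; preference 4% not lower than 3% → no reduction; anti-dumping (Dunmara, 12.02.01): +35%; total 3% + 35% = 38%. → 38%.
Sum: 13% + 8% + 38% = 59%.

59%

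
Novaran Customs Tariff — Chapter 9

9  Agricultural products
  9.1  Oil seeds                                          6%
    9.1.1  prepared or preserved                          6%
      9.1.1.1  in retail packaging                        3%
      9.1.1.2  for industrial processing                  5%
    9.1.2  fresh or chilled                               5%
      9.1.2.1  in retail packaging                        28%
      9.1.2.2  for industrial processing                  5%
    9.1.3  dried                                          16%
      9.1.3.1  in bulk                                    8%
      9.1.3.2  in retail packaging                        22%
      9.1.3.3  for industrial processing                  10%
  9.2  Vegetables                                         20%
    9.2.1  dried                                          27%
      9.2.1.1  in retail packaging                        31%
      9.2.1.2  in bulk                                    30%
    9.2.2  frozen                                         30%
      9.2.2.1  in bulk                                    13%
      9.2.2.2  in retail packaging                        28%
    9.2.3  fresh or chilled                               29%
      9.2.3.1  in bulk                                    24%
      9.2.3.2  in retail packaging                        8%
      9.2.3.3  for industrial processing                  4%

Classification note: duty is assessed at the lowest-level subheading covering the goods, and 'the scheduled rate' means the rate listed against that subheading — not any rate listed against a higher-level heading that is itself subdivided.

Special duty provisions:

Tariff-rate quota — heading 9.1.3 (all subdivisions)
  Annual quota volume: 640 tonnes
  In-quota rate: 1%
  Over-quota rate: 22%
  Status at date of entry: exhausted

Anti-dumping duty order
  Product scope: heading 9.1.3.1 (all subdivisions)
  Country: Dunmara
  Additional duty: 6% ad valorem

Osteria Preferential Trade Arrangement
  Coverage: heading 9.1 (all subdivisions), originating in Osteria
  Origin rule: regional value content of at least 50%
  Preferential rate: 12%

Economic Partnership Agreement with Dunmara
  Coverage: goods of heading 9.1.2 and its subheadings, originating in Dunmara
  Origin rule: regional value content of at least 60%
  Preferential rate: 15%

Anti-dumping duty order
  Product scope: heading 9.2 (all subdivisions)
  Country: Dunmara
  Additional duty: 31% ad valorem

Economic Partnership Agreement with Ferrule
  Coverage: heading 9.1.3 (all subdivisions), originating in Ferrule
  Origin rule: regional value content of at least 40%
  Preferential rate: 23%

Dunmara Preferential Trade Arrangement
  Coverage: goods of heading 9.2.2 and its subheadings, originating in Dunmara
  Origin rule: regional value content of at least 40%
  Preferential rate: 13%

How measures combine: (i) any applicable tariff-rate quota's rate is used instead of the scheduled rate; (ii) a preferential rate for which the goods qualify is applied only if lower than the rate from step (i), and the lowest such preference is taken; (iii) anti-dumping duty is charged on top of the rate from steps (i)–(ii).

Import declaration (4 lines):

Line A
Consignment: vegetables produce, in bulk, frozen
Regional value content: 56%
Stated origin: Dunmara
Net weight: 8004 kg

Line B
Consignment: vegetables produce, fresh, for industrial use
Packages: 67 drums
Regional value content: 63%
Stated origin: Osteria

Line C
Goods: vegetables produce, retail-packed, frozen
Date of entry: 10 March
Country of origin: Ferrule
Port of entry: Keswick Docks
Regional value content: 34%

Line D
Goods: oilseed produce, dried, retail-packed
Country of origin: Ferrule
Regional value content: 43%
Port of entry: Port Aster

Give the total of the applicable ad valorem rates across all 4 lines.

98%

Line A: vegetables → 9.2; frozen → 9.2.2; in bulk → 9.2.2.1. Scheduled 13%. Dunmara agreement on 9.1.2: 9.2.2.1 not covered; Dunmara agreement on 9.2.2: RVC ≥ 40% → 13% available; preference 13% not lower than 13% → no reduction; anti-dumping (Dunmara, 9.2): +31%; total 13% + 31% = 44%. → 44%.
Line B: vegetables → 9.2; fresh → 9.2.3; for industrial use → 9.2.3.3. Scheduled 4%. Osteria agreement on 9.1: 9.2.3.3 not covered. → 4%.
Line C: vegetables → 9.2; frozen → 9.2.2; retail-packed → 9.2.2.2. Scheduled 28%. Ferrule agreement on 9.1.3: 9.2.2.2 not covered. → 28%.
Line D: oilseed → 9.1; dried → 9.1.3; retail-packed → 9.1.3.2. Scheduled 22%. quota on 9.1.3 exhausted → over-quota 22%; Ferrule agreement on 9.1.3: RVC ≥ 40% → 23% available; preference 23% not lower than 22% → no reduction. → 22%.
Sum: 44% + 4% + 28% + 22% = 98%.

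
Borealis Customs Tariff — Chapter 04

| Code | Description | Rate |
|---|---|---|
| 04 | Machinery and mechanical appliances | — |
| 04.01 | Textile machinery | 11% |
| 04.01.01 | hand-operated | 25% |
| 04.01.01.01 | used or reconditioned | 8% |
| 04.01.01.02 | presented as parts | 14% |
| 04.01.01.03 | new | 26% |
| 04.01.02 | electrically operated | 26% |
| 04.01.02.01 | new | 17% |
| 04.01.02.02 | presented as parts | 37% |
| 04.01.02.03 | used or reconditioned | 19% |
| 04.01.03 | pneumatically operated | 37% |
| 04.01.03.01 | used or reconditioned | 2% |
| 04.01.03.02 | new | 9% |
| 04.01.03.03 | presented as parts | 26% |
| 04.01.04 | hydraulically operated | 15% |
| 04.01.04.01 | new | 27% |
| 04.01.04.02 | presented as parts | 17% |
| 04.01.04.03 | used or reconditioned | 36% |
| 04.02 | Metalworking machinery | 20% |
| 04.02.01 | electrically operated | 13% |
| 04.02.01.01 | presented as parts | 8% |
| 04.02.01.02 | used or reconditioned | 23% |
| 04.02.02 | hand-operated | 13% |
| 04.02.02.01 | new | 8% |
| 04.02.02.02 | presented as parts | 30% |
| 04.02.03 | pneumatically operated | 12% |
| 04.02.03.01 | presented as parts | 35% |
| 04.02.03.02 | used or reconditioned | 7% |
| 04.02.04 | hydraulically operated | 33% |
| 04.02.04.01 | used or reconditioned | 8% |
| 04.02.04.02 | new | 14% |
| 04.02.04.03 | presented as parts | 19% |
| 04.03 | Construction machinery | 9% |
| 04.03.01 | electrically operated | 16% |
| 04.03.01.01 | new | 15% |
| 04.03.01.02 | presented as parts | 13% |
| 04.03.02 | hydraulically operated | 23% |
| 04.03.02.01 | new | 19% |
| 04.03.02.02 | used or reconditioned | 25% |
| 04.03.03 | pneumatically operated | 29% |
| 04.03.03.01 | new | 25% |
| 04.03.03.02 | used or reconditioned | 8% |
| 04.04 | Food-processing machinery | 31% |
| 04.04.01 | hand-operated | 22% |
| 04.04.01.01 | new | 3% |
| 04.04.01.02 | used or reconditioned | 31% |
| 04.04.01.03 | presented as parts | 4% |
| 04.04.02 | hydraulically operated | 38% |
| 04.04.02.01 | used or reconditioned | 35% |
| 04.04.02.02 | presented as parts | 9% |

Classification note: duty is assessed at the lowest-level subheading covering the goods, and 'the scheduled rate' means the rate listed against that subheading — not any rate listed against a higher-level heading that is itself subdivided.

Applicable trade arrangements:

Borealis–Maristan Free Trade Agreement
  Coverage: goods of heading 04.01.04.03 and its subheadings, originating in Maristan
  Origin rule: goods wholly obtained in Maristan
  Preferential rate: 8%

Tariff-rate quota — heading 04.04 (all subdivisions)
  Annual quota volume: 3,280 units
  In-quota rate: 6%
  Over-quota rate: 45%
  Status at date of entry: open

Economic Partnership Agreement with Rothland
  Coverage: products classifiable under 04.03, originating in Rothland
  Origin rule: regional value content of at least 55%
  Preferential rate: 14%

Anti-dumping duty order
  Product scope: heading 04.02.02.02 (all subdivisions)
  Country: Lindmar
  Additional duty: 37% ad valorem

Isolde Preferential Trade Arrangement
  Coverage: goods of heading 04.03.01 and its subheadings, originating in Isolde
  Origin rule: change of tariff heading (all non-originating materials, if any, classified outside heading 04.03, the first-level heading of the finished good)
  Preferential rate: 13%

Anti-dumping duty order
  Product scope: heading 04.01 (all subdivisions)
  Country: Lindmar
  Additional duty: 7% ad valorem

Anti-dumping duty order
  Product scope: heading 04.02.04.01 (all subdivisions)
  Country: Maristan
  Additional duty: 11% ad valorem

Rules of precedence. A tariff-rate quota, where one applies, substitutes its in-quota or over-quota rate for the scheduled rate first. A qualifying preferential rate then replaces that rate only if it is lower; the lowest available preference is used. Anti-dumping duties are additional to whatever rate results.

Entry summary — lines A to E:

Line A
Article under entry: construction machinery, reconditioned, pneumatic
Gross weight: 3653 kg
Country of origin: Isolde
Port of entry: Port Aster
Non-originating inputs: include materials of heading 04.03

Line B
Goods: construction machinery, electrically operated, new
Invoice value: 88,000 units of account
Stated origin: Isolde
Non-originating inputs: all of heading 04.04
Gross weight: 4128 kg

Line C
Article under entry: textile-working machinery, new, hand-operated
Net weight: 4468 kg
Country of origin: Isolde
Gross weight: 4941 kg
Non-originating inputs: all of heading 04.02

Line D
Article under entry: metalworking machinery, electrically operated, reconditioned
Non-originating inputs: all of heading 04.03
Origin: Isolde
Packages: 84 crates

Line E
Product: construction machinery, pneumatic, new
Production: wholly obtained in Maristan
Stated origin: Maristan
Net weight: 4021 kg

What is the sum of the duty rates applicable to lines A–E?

95%

Line A: construction → 04.03; pneumatic → 04.03.03; reconditioned → 04.03.03.02. Scheduled 8%. Isolde agreement on 04.03.01: 04.03.03.02 not covered. → 8%.
Line B: construction → 04.03; electrically operated → 04.03.01; new → 04.03.01.01. Scheduled 15%. Isolde agreement on 04.03.01: CTH met → 13% available; preferential 13%. → 13%.
Line C: textile-working → 04.01; hand-operated → 04.01.01; new → 04.01.01.03. Scheduled 26%. Isolde agreement on 04.03.01: 04.01.01.03 not covered. → 26%.
Line D: metalworking → 04.02; electrically operated → 04.02.01; reconditioned → 04.02.01.02. Scheduled 23%. Isolde agreement on 04.03.01: 04.02.01.02 not covered. → 23%.
Line E: construction → 04.03; pneumatic → 04.03.03; new → 04.03.03.01. Scheduled 25%. Maristan agreement on 04.01.04.03: 04.03.03.01 not covered. → 25%.
Sum: 8% + 13% + 26% + 23% + 25% = 95%.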